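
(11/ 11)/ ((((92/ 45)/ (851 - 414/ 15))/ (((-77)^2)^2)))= 56631549051/ 4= 14157887262.75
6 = 6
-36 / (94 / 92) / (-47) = 1656 / 2209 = 0.75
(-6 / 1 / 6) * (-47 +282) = -235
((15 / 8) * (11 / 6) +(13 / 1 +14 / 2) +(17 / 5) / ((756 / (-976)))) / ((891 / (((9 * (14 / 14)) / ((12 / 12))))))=288007 / 1496880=0.19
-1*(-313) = 313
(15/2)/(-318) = -5/212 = -0.02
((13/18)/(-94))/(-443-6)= 13/759708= 0.00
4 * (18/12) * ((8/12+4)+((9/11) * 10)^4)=394069948/14641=26915.51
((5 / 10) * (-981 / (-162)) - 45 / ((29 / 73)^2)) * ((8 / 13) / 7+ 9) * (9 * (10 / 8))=-35318320985 / 1224496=-28843.15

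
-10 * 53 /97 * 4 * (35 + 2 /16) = -74465 /97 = -767.68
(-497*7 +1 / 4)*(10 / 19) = -69575 / 38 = -1830.92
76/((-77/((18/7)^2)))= -24624/3773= -6.53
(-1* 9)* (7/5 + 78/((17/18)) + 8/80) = -25731/34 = -756.79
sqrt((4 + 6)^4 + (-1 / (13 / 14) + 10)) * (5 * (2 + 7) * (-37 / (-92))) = 1665 * sqrt(422877) / 598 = 1810.59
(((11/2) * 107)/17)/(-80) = -1177/2720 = -0.43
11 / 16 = 0.69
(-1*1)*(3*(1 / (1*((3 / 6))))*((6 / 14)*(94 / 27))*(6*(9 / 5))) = -3384 / 35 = -96.69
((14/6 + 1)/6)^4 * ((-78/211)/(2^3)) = -8125/1845828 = -0.00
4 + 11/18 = 83/18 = 4.61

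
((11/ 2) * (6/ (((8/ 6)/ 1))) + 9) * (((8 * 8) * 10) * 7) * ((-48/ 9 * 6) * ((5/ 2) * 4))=-48384000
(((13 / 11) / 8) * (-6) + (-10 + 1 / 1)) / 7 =-435 / 308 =-1.41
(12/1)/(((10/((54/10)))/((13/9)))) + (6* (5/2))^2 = 5859/25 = 234.36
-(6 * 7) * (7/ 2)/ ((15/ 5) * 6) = -49/ 6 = -8.17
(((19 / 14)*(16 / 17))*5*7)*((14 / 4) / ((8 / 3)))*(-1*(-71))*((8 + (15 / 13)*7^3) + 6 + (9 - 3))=765591225 / 442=1732106.84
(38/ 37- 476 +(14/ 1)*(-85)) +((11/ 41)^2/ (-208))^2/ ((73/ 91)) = -42291249514583917/ 25400562174208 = -1664.97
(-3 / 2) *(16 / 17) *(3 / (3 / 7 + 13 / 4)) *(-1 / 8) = 252 / 1751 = 0.14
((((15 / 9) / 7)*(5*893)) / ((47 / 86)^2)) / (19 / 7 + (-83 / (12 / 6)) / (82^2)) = 1314.34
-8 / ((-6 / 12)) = 16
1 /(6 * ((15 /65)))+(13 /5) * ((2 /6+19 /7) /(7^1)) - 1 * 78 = -335803 /4410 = -76.15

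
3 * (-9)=-27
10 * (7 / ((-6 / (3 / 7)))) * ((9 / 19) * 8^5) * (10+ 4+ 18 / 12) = -1202930.53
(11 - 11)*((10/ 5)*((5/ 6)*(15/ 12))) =0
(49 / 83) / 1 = 49 / 83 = 0.59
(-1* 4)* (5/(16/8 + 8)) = -2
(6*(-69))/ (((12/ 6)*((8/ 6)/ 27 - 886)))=16767/ 71762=0.23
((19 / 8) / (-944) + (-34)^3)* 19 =-5639652713 / 7552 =-746776.05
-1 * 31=-31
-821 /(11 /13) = -10673 /11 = -970.27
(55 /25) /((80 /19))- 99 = -39391 /400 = -98.48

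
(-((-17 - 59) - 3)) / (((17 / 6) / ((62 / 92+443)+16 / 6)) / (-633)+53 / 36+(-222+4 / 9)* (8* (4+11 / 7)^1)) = -258735217860 / 32337236505689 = -0.01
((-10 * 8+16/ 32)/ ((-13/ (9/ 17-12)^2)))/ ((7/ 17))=465075/ 238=1954.10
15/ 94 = 0.16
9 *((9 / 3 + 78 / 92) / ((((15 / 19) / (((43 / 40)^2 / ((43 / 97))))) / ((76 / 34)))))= 799543161 / 3128000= 255.61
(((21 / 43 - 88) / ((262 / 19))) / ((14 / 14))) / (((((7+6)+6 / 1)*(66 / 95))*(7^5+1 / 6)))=-357485 / 12497069618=-0.00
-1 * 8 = -8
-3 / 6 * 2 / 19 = -1 / 19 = -0.05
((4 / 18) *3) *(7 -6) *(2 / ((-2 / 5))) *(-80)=266.67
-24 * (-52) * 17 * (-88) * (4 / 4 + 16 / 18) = -10579712 / 3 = -3526570.67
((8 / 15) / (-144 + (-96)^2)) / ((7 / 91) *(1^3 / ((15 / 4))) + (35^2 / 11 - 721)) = -143 / 1482847884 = -0.00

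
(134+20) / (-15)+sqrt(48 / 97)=-9.56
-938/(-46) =469/23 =20.39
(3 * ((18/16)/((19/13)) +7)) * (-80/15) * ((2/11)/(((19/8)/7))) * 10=-2645440/3971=-666.19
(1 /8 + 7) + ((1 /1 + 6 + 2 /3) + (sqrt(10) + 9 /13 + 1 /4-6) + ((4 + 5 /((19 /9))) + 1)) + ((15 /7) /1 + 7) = sqrt(10) + 1089073 /41496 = 29.41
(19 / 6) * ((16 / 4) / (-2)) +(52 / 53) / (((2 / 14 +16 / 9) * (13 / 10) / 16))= -887 / 19239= -0.05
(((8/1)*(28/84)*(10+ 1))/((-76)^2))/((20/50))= 55/4332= 0.01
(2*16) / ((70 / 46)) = 21.03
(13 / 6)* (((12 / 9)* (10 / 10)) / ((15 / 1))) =26 / 135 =0.19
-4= -4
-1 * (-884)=884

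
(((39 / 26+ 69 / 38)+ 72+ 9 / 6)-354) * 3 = -31599 / 38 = -831.55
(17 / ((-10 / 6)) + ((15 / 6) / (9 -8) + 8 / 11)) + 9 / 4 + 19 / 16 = -3111 / 880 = -3.54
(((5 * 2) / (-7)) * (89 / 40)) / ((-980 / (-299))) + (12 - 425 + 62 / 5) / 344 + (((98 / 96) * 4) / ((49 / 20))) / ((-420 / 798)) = -18764233 / 3539760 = -5.30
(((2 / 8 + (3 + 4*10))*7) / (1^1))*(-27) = -32697 / 4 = -8174.25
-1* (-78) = 78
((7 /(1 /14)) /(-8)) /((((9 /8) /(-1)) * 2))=49 /9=5.44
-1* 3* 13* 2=-78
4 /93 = 0.04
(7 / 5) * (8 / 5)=2.24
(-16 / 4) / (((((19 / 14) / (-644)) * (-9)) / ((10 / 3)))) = -360640 / 513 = -703.00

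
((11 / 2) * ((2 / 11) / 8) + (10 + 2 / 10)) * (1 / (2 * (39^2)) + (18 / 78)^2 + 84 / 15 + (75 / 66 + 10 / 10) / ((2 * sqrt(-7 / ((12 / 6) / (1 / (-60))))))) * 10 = 2773 * sqrt(210) / 88 + 35514283 / 60840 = 1040.38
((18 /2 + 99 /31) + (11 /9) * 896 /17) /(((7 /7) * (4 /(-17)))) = -181685 /558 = -325.60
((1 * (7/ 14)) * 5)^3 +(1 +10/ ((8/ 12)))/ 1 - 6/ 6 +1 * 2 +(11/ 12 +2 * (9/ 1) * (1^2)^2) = 1237/ 24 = 51.54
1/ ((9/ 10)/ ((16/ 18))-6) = -80/ 399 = -0.20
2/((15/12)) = 8/5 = 1.60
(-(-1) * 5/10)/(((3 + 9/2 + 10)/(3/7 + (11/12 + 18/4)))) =491/2940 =0.17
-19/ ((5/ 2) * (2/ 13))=-247/ 5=-49.40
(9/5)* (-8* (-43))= 3096/5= 619.20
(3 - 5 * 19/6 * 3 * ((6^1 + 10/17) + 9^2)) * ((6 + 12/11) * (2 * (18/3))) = -66153204/187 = -353760.45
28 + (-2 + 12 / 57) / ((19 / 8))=9836 / 361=27.25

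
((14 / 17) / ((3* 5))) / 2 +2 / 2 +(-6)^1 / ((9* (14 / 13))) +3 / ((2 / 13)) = 23691 / 1190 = 19.91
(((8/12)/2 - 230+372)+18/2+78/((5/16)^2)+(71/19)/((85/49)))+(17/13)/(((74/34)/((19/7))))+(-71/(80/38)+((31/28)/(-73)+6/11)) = 920.64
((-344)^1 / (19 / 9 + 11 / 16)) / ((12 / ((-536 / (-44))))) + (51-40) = -504389 / 4433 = -113.78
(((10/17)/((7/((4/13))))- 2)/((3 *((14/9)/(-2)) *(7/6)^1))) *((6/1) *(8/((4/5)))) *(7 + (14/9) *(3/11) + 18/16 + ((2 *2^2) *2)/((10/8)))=774582966/833833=928.94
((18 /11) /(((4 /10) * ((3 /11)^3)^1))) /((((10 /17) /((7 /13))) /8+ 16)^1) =287980 /23043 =12.50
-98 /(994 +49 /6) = -84 /859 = -0.10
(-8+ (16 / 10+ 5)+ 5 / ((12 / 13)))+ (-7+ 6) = 181 / 60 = 3.02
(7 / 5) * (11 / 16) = 0.96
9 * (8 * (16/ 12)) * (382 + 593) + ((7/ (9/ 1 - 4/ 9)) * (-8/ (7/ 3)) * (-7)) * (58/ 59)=60758928/ 649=93619.30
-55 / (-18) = 55 / 18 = 3.06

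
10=10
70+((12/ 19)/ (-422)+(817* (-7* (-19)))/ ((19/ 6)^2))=43722148/ 4009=10906.00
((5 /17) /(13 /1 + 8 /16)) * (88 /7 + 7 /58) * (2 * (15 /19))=257650 /590121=0.44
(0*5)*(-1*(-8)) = 0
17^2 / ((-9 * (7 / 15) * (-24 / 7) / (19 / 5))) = 5491 / 72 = 76.26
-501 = -501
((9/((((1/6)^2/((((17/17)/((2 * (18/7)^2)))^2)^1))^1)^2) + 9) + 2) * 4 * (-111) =-6365731045/1259712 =-5053.32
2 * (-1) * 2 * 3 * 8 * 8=-768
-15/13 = -1.15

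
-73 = -73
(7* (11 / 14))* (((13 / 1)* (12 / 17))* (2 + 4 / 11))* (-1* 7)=-14196 / 17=-835.06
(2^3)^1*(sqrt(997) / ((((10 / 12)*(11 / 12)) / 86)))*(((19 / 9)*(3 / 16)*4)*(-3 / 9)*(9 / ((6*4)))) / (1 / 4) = -39216*sqrt(997) / 55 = -22513.77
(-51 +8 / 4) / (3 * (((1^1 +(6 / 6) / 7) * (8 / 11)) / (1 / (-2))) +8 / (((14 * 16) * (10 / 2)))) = 9.84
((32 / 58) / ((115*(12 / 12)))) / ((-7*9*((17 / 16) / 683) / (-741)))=36.27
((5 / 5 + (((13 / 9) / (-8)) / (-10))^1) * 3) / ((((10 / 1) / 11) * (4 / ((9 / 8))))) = 24189 / 25600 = 0.94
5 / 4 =1.25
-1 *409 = -409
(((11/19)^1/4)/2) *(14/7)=11/76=0.14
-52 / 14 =-26 / 7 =-3.71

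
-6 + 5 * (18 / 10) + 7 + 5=15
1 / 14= 0.07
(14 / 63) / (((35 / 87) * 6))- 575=-181096 / 315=-574.91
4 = 4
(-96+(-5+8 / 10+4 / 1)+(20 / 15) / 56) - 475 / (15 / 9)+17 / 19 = -1517323 / 3990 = -380.28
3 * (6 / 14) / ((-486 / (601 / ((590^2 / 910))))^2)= 427300783 / 31800802208400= 0.00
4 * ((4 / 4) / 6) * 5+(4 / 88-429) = -28091 / 66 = -425.62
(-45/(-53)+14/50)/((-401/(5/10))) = -748/531325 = -0.00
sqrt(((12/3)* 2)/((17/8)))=8* sqrt(17)/17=1.94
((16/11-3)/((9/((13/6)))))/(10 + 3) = -17/594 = -0.03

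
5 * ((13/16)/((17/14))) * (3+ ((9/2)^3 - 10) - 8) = 277095/1088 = 254.68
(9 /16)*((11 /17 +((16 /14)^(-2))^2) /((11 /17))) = 1.07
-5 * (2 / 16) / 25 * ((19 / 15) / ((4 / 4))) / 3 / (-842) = 19 / 1515600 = 0.00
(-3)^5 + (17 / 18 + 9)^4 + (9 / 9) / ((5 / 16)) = 5007262181 / 524880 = 9539.82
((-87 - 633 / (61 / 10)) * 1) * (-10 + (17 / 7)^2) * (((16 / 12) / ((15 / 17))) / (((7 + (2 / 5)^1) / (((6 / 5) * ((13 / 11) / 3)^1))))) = 459490824 / 6082615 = 75.54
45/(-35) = -9/7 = -1.29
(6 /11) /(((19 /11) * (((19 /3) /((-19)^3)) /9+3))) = 1539 /14620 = 0.11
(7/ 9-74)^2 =434281/ 81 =5361.49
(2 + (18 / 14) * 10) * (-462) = -6864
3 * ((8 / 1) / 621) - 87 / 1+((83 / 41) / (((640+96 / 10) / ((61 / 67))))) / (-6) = -321220807247 / 3693813984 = -86.96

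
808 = 808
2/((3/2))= 4/3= 1.33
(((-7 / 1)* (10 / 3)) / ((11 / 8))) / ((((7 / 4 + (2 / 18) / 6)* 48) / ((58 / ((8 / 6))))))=-18270 / 2101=-8.70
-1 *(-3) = 3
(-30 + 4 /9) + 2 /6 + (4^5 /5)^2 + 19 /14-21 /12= 264054577 /6300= 41913.42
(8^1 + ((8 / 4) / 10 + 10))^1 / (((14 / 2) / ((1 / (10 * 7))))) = 13 / 350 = 0.04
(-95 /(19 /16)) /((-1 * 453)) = 80 /453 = 0.18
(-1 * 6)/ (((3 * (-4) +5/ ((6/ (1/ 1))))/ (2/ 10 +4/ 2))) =396/ 335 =1.18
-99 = -99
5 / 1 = 5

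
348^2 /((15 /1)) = 40368 /5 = 8073.60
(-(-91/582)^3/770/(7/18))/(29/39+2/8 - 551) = -199927/8613908168030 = -0.00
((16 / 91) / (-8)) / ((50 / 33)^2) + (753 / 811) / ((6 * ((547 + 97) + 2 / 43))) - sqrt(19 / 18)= -sqrt(38) / 6 - 23844907351 / 2554806117500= -1.04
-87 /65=-1.34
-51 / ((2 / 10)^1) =-255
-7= -7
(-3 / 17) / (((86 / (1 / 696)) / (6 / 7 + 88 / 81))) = -0.00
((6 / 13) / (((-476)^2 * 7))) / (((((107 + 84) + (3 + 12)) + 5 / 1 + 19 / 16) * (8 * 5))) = 3 / 87499402900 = 0.00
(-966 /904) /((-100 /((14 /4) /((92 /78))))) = 5733 /180800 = 0.03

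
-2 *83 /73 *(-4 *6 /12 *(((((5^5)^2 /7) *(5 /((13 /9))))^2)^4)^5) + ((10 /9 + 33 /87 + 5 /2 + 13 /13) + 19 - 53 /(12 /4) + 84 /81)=2706650165536259806444581924673651047720223890662596344699314665978011539070944252821935358000995852616323001951120395540506599174569603039156066454404913557252320178102292106986093098949062883243794196551675254689735839322851229354325881961515276783600347241789926752619040735582427065616882401644539132934653530623493110691347798040436125176195560071 /262887726568544426934528290754837976416825887409942140681131381643355081299191943118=10295840741087383183853500000000000000000000000000000000000000000000000000000000000000000000000000000000000000000000000000000000000000000000000000000000000000000000000000000000000000000000000000000000000000000000000000000000000000000000000000000000000000000000000000000.00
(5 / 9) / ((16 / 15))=25 / 48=0.52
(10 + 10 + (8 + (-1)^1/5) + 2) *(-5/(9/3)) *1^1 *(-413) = 61537/3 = 20512.33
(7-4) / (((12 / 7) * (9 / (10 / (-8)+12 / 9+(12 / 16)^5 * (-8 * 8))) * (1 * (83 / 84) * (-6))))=35525 / 71712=0.50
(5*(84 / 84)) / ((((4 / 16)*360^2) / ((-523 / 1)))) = -523 / 6480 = -0.08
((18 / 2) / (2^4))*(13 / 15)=39 / 80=0.49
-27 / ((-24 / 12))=27 / 2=13.50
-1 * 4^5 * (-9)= 9216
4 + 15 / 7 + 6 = 85 / 7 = 12.14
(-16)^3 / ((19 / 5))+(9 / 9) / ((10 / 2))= -102381 / 95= -1077.69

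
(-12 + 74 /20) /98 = -83 /980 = -0.08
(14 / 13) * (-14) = -15.08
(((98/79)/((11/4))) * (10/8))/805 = 14/19987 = 0.00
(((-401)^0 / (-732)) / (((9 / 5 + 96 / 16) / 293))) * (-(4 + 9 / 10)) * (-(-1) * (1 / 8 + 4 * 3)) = 1392629 / 456768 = 3.05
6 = 6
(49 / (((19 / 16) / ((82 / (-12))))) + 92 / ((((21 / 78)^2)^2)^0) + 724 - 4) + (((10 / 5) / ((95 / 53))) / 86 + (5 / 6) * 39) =562.55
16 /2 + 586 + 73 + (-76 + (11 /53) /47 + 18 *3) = 645.00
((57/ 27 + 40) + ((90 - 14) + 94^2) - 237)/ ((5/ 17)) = 1333718/ 45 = 29638.18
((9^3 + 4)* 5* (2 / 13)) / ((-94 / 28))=-102620 / 611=-167.95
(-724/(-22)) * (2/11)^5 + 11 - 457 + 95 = -621806327/1771561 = -350.99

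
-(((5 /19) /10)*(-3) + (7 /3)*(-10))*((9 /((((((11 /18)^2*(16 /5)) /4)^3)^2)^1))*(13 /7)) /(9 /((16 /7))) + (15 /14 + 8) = 816674480133815944411 /5843753637454502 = 139751.70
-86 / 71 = -1.21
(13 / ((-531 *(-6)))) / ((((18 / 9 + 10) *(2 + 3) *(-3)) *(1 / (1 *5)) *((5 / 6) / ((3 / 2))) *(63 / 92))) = -299 / 1003590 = -0.00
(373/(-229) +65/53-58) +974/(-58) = -26466789/351973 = -75.20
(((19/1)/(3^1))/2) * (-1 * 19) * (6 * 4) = -1444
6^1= 6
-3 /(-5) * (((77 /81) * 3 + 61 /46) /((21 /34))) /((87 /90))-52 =-2008666 /42021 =-47.80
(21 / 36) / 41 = 7 / 492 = 0.01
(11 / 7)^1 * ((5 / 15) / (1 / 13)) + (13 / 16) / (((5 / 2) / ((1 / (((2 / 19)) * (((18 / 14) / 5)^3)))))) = 15382159 / 81648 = 188.40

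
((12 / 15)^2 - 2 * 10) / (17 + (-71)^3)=242 / 4473675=0.00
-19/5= -3.80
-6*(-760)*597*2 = 5444640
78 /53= 1.47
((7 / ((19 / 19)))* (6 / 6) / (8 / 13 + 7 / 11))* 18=18018 / 179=100.66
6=6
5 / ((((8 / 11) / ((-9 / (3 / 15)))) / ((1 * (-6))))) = 7425 / 4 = 1856.25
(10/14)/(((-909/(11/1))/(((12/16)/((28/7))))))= -55/33936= -0.00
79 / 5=15.80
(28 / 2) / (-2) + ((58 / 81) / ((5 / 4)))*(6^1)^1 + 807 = 108464 / 135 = 803.44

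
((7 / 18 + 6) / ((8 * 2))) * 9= 3.59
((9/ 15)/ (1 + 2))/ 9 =1/ 45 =0.02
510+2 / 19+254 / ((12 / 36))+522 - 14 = 1780.11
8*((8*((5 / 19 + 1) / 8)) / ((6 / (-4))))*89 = -11392 / 19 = -599.58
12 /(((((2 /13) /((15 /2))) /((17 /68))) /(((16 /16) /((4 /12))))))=1755 /4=438.75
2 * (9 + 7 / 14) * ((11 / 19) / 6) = 11 / 6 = 1.83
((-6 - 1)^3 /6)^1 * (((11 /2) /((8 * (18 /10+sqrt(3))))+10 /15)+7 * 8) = -2035705 /576+94325 * sqrt(3) /576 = -3250.57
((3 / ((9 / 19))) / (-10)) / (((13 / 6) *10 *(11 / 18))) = -171 / 3575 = -0.05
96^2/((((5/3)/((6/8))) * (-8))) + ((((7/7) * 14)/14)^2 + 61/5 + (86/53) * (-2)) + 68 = -116718/265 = -440.45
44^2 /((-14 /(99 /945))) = -10648 /735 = -14.49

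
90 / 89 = 1.01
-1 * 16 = -16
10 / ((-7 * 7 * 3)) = -10 / 147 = -0.07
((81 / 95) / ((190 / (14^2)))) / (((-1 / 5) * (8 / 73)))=-289737 / 7220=-40.13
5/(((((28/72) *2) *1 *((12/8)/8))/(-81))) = -19440/7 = -2777.14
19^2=361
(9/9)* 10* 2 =20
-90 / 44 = -45 / 22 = -2.05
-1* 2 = -2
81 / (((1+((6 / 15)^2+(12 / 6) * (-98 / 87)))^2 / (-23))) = -8813154375 / 5650129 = -1559.81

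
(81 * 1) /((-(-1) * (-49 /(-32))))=2592 /49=52.90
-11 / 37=-0.30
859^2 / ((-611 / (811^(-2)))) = -737881 / 401867531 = -0.00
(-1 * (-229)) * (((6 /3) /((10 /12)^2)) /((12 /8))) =10992 /25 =439.68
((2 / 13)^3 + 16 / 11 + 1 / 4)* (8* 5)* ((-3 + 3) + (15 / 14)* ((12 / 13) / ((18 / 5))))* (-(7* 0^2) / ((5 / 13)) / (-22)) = 0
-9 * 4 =-36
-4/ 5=-0.80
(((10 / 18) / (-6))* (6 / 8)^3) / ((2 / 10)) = -25 / 128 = -0.20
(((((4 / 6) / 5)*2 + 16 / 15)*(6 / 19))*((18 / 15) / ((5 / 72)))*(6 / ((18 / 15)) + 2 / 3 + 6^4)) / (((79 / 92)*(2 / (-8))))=-331094016 / 7505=-44116.46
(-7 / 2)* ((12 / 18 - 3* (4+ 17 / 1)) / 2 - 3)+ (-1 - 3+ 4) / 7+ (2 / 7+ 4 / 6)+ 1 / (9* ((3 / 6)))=30431 / 252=120.76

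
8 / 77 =0.10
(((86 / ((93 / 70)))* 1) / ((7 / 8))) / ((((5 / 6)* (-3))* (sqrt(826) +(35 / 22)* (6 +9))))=1513600 / 549847 - 1331968* sqrt(826) / 11546787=-0.56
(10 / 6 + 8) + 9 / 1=56 / 3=18.67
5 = 5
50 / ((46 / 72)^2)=64800 / 529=122.50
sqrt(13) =3.61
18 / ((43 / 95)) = 1710 / 43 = 39.77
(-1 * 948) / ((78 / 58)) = -9164 / 13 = -704.92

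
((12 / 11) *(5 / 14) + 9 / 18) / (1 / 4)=274 / 77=3.56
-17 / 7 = -2.43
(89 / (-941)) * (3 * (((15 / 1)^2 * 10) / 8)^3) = -380162109375 / 60224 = -6312468.61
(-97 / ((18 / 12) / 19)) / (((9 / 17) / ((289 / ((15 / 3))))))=-18109318 / 135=-134143.10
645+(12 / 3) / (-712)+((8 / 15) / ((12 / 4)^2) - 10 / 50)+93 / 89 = 15520943 / 24030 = 645.90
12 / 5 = 2.40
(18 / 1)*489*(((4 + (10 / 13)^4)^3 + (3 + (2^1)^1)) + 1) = 18111786540761603340 / 23298085122481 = 777393.78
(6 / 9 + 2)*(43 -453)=-3280 / 3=-1093.33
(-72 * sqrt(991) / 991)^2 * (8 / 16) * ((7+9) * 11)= 456192 / 991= 460.34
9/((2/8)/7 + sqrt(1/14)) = -252/55 + 504 * sqrt(14)/55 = 29.71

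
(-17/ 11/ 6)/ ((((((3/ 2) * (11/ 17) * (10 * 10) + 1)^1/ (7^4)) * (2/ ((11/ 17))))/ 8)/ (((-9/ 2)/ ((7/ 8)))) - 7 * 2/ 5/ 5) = 0.46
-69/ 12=-23/ 4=-5.75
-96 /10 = -48 /5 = -9.60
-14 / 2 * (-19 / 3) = 133 / 3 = 44.33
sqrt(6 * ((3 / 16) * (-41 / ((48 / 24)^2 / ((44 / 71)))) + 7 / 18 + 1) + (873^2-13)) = sqrt(553223914662) / 852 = 872.99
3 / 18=1 / 6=0.17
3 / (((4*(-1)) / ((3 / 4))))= -0.56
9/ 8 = 1.12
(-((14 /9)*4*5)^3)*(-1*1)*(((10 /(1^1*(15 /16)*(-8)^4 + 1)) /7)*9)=100.80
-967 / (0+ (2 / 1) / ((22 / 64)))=-10637 / 64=-166.20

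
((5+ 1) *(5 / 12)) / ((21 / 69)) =115 / 14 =8.21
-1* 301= -301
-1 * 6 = -6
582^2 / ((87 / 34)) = 3838872 / 29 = 132374.90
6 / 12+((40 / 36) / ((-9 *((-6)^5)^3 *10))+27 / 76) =618880985948179 / 723614691262464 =0.86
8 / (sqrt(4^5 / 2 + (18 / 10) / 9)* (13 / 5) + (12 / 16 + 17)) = -284000 / 6294819 + 8320* sqrt(12805) / 6294819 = 0.10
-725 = -725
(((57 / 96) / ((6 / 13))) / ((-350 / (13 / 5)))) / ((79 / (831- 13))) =-1313299 / 13272000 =-0.10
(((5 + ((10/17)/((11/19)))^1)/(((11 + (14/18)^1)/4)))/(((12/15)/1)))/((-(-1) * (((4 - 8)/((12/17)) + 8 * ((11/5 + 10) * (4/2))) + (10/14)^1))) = 5315625/395964272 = 0.01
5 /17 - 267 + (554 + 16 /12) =14720 /51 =288.63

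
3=3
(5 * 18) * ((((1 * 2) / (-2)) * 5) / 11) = -450 / 11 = -40.91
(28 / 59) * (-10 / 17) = -280 / 1003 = -0.28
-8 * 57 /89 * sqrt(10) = -456 * sqrt(10) /89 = -16.20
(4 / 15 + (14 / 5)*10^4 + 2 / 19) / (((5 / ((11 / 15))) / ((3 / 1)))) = 87781166 / 7125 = 12320.16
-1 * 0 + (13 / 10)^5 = 371293 / 100000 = 3.71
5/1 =5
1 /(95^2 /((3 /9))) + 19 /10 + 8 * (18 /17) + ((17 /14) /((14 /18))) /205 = 9596681263 /924692475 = 10.38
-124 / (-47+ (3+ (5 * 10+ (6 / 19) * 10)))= -1178 / 87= -13.54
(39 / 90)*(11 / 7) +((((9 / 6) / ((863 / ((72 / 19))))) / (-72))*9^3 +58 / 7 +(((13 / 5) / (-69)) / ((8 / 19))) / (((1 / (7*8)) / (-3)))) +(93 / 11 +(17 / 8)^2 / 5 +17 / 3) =38.96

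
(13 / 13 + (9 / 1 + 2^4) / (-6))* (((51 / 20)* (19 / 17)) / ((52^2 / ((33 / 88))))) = -1083 / 865280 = -0.00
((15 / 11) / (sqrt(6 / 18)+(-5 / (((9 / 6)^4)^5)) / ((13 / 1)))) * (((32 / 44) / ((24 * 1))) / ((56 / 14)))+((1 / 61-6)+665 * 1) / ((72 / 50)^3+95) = 3424409104301034945615 * sqrt(3) / 331482787992249486645932+52053184295468469261807504043800 / 7739533971834066287782370717353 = 6.74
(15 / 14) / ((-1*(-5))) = 3 / 14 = 0.21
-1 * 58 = -58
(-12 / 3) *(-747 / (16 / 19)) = 14193 / 4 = 3548.25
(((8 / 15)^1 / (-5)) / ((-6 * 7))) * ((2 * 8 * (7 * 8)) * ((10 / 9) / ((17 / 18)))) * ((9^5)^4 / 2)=1383272158897143899136 / 85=16273790104672281166.31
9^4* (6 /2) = 19683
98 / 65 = 1.51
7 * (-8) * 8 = -448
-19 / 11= -1.73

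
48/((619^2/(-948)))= -45504/383161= -0.12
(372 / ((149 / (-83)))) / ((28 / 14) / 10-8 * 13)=51460 / 25777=2.00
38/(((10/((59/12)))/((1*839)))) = 940519/60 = 15675.32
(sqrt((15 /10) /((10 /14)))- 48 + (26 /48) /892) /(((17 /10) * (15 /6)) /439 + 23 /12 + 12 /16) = -19613203 /1093592 + 2634 * sqrt(210) /70495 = -17.39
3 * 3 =9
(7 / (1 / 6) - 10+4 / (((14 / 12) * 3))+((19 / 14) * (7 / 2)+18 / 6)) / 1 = 1145 / 28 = 40.89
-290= -290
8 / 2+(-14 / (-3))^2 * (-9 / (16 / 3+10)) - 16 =-570 / 23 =-24.78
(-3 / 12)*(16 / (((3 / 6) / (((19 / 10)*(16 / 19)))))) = -64 / 5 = -12.80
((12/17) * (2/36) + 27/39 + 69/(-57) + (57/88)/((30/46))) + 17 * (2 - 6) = -374052311/5542680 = -67.49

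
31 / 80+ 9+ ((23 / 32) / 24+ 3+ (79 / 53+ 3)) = 3441119 / 203520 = 16.91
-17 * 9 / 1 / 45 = -17 / 5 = -3.40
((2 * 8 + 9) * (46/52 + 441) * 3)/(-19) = -861675/494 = -1744.28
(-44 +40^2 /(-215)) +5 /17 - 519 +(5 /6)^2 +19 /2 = -14735731 /26316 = -559.95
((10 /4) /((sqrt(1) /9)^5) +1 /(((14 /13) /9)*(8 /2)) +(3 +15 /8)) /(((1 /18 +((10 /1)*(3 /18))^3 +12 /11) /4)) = 102234.80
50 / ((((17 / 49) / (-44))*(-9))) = 107800 / 153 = 704.58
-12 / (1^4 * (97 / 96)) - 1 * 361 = -372.88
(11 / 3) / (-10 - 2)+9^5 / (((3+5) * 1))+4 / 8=531455 / 72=7381.32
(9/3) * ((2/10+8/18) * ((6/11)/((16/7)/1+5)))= 0.14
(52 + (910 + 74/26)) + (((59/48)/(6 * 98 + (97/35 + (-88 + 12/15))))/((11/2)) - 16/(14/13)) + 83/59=4753547963797/4996391400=951.40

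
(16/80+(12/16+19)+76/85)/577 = 7087/196180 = 0.04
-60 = -60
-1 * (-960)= 960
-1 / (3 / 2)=-0.67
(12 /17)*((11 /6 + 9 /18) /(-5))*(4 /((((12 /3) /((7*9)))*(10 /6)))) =-5292 /425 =-12.45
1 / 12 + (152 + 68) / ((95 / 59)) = 31171 / 228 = 136.71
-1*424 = -424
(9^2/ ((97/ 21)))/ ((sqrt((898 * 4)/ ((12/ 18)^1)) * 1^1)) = 567 * sqrt(1347)/ 87106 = 0.24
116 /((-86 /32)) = -1856 /43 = -43.16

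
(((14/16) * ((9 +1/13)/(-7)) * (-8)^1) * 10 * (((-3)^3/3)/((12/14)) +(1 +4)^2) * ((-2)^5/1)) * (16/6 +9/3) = -9307840/39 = -238662.56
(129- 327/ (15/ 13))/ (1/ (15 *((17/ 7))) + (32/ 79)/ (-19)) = -59097372/ 2347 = -25179.96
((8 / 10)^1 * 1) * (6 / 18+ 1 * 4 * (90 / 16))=274 / 15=18.27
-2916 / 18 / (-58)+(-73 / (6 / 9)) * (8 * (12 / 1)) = -304767 / 29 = -10509.21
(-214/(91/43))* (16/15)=-147232/1365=-107.86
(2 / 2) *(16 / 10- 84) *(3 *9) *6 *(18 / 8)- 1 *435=-152349 / 5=-30469.80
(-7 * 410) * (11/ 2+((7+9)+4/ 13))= -813645/ 13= -62588.08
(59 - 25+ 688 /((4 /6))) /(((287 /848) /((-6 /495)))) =-44096 /1155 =-38.18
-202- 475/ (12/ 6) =-879/ 2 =-439.50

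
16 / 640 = 1 / 40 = 0.02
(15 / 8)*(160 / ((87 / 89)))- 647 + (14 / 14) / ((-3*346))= -10237823 / 30102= -340.10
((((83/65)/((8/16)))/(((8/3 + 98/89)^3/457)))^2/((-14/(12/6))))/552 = -173754034833752019861003/1410166746654684628355200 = -0.12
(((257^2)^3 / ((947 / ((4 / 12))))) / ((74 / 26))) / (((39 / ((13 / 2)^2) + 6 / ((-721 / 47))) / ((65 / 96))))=2282096820833330475065 / 50314882752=45356298097.36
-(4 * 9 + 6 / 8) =-147 / 4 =-36.75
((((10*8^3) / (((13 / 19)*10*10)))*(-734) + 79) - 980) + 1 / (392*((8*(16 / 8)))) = -22759463487 / 407680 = -55826.78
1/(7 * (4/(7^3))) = 49/4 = 12.25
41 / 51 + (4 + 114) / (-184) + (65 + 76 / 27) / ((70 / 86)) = 123378757 / 1477980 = 83.48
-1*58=-58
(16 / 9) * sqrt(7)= 4.70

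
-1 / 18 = -0.06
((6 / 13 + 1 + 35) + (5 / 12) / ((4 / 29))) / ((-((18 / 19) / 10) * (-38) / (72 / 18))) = 123185 / 2808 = 43.87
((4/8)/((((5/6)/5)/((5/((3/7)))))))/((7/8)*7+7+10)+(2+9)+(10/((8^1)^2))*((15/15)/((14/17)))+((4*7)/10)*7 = 2677293/82880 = 32.30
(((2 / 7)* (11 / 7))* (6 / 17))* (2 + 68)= 1320 / 119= 11.09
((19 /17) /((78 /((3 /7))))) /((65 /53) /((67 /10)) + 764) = 67469 /8395921716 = 0.00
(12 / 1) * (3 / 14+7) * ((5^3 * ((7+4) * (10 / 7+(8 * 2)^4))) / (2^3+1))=127421145500 / 147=866810513.61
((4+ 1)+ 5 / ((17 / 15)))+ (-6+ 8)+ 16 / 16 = 211 / 17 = 12.41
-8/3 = -2.67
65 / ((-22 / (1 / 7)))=-65 / 154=-0.42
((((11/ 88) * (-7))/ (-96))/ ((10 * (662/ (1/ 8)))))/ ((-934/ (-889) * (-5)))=-6223/ 189944217600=-0.00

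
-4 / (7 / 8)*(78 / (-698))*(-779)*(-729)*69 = 48902229792 / 2443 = 20017286.04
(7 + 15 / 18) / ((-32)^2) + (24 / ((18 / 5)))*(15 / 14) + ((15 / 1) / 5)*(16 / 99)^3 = 33213729275 / 4636735488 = 7.16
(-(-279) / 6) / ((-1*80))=-93 / 160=-0.58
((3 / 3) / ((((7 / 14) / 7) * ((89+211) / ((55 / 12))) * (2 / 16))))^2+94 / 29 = 362291 / 58725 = 6.17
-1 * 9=-9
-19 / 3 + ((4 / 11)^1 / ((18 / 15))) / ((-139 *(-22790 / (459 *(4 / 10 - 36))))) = -331117847 / 52268865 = -6.33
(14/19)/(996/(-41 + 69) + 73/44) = 4312/217873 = 0.02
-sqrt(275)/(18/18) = -5 *sqrt(11) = -16.58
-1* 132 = -132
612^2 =374544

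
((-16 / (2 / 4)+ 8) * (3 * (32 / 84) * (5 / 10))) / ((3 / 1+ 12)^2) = -32 / 525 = -0.06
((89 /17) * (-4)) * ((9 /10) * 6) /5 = -9612 /425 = -22.62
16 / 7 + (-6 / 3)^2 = 44 / 7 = 6.29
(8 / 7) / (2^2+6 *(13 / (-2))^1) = -8 / 245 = -0.03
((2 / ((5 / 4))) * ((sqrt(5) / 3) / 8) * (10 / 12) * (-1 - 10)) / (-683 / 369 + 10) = -451 * sqrt(5) / 6014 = -0.17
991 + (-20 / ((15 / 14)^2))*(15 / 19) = 55703 / 57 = 977.25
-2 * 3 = -6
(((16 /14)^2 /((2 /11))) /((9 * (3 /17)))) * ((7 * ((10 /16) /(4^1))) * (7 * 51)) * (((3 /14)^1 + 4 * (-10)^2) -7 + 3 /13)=379397755 /546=694867.68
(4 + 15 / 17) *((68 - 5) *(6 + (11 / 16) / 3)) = 521157 / 272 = 1916.02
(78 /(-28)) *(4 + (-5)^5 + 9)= 60684 /7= 8669.14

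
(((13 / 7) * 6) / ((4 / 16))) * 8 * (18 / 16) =2808 / 7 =401.14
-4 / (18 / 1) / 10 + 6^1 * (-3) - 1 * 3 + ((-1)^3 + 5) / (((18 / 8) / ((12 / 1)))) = 0.31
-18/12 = -3/2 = -1.50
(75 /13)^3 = 421875 /2197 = 192.02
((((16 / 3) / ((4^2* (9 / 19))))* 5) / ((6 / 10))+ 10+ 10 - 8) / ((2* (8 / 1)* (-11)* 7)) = -1447 / 99792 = -0.01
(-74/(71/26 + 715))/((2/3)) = -2886/18661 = -0.15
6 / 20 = 3 / 10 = 0.30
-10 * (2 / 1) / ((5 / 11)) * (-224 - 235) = 20196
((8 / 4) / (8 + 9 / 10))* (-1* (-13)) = 260 / 89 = 2.92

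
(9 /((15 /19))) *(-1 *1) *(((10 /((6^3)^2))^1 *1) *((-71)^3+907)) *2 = 1744.62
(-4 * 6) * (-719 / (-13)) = -17256 / 13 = -1327.38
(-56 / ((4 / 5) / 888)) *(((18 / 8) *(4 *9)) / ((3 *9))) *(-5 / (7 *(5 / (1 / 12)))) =2220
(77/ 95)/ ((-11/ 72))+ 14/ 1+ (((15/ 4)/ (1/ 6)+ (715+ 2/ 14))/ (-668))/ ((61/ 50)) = 211078311/ 27097420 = 7.79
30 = 30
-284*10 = -2840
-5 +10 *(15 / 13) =6.54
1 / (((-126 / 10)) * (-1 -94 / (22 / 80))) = 55 / 237573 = 0.00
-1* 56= -56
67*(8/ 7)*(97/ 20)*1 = 12998/ 35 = 371.37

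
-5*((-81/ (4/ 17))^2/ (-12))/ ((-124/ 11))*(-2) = 34762365/ 3968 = 8760.68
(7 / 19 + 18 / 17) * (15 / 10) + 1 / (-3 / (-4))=6733 / 1938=3.47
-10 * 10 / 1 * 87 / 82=-4350 / 41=-106.10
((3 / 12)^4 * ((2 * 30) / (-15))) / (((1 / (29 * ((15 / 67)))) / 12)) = -1305 / 1072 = -1.22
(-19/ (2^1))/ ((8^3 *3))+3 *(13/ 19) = 119447/ 58368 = 2.05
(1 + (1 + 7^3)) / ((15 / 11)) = 253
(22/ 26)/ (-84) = -11/ 1092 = -0.01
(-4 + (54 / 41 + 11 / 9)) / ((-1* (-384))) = -539 / 141696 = -0.00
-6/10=-0.60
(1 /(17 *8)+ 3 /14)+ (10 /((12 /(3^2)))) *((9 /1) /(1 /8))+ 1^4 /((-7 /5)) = 73373 /136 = 539.51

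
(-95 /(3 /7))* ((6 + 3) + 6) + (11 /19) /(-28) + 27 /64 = -28298985 /8512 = -3324.60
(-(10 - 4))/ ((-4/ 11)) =33/ 2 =16.50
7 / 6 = 1.17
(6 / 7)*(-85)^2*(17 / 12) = 122825 / 14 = 8773.21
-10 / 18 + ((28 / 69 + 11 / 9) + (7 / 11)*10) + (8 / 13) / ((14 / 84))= 109804 / 9867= 11.13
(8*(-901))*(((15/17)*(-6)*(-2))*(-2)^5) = 2442240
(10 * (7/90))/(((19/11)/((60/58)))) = 770/1653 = 0.47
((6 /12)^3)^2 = 1 /64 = 0.02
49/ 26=1.88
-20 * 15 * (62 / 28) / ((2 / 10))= -23250 / 7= -3321.43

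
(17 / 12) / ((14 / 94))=799 / 84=9.51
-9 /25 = -0.36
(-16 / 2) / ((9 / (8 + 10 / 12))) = -7.85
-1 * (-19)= 19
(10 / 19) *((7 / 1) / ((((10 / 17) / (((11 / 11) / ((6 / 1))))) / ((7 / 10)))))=833 / 1140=0.73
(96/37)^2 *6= 55296/1369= 40.39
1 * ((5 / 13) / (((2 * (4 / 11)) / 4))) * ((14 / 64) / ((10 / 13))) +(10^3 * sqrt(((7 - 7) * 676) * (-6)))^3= 0.60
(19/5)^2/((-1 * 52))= -361/1300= -0.28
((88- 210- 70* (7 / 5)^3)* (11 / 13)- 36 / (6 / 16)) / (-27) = 9044 / 675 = 13.40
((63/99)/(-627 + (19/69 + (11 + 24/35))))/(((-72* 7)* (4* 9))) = 805/14116471776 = 0.00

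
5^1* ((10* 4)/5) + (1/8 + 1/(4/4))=329/8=41.12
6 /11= 0.55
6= 6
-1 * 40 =-40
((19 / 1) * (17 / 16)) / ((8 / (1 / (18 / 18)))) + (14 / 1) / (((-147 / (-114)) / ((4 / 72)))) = 25213 / 8064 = 3.13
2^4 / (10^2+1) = 16 / 101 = 0.16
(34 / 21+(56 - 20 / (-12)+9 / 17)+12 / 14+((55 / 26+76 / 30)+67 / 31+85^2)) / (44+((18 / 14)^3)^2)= 176335130943839 / 1173164623410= 150.31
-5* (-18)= 90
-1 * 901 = -901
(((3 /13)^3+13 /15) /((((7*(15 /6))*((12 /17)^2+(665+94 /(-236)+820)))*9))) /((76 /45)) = 70557038 /31711037761455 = 0.00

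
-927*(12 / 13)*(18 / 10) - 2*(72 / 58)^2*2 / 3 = -84309876 / 54665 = -1542.30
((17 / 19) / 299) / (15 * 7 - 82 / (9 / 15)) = -51 / 539695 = -0.00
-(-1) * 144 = 144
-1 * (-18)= 18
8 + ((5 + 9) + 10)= 32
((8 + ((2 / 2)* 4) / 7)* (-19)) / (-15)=76 / 7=10.86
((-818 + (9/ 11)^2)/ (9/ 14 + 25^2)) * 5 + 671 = 704229179/ 1059839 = 664.47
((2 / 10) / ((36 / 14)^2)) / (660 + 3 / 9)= 7 / 152820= 0.00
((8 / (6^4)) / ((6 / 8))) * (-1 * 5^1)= -10 / 243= -0.04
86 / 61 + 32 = 2038 / 61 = 33.41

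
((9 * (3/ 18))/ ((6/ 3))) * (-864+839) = -75/ 4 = -18.75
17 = 17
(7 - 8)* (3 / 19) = -3 / 19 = -0.16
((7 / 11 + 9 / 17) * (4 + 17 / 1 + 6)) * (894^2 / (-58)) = -2352151548 / 5423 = -433736.22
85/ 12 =7.08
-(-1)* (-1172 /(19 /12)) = -14064 /19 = -740.21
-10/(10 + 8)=-5/9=-0.56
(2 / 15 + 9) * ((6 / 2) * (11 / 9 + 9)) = 12604 / 45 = 280.09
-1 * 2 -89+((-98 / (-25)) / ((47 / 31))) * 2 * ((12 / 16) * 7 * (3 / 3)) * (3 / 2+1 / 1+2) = 73241 / 2350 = 31.17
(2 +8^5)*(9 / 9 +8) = 294930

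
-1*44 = -44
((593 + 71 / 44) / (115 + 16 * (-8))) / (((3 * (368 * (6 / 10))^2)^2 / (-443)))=89430625 / 94412568526848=0.00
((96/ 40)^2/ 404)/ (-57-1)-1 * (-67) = 4906057/ 73225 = 67.00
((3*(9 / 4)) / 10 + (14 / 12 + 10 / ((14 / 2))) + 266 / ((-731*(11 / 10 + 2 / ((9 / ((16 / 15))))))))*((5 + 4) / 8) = 104933649 / 31111360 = 3.37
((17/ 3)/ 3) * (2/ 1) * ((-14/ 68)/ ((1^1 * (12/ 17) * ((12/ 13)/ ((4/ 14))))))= -221/ 648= -0.34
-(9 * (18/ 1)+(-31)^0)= -163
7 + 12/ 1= 19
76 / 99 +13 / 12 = 733 / 396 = 1.85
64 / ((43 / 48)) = 3072 / 43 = 71.44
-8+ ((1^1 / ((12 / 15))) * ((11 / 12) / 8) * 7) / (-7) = -3127 / 384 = -8.14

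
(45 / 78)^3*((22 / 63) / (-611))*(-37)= 152625 / 37586276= 0.00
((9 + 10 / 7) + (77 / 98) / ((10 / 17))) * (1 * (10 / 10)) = 1647 / 140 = 11.76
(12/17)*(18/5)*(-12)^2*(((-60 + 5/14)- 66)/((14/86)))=-1176306624/4165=-282426.56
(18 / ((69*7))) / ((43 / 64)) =384 / 6923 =0.06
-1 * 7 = -7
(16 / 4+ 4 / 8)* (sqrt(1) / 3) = 3 / 2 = 1.50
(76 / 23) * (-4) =-304 / 23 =-13.22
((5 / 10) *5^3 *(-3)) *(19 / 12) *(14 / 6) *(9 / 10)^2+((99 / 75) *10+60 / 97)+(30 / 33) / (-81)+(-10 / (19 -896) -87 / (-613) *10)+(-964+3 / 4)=-11218871324584141 / 7434118660320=-1509.11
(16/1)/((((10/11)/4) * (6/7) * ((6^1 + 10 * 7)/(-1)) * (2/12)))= -616/95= -6.48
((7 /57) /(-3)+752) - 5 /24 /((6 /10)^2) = 3083665 /4104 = 751.38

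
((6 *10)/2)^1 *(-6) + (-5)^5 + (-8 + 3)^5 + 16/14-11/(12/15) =-180393/28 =-6442.61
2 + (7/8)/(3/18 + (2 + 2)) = 2.21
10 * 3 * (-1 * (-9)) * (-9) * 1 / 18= -135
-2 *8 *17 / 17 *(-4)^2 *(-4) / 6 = 512 / 3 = 170.67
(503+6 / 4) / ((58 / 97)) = 97873 / 116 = 843.73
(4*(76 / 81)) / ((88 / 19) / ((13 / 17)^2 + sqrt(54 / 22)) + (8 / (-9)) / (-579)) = 4286127944124262 / 9059523799695639 + 667119984004386*sqrt(33) / 3019841266565213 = 1.74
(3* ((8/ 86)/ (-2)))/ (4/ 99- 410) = 297/ 872599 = 0.00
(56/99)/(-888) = -7/10989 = -0.00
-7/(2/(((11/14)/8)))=-11/32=-0.34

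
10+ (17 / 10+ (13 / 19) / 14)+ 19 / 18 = 153269 / 11970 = 12.80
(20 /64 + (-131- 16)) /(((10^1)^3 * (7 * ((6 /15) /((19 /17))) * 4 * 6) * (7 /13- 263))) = 579709 /62365900800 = 0.00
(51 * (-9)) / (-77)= 459 / 77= 5.96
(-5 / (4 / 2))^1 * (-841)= 2102.50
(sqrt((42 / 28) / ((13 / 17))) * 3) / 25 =3 * sqrt(1326) / 650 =0.17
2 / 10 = 1 / 5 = 0.20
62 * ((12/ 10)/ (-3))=-124/ 5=-24.80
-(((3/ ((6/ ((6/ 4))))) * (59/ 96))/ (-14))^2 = -3481/ 3211264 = -0.00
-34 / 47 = -0.72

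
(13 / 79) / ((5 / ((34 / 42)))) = 221 / 8295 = 0.03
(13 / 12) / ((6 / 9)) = 13 / 8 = 1.62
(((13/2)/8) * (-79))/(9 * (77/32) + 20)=-2054/1333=-1.54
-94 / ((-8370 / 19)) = 893 / 4185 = 0.21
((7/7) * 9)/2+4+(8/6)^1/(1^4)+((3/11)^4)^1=864305/87846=9.84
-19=-19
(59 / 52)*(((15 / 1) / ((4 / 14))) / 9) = 2065 / 312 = 6.62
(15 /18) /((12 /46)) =115 /36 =3.19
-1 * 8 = -8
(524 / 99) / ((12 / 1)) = 131 / 297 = 0.44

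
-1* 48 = -48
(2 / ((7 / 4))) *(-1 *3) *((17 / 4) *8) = -816 / 7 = -116.57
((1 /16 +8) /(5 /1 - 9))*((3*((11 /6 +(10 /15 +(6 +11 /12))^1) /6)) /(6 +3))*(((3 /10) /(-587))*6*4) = 4859 /375680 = 0.01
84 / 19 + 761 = 765.42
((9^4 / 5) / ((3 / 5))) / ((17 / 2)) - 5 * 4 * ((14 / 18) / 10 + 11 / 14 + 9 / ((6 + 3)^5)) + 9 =194425565 / 780759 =249.02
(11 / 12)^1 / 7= 11 / 84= 0.13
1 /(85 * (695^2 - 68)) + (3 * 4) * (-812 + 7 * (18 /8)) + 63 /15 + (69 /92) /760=-238380472350793 /24959217760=-9550.80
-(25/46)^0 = -1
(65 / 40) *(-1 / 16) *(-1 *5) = 65 / 128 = 0.51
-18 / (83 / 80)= -1440 / 83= -17.35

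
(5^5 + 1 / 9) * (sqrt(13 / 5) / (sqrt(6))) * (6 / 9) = 1371.47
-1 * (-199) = 199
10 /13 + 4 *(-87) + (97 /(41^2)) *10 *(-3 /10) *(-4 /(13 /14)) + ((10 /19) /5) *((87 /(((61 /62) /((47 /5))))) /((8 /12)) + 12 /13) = -27245530228 /126638135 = -215.14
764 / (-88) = -191 / 22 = -8.68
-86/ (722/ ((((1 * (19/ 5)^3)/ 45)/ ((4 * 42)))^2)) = -5603803/ 893025000000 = -0.00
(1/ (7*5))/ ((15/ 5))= 1/ 105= 0.01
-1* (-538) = 538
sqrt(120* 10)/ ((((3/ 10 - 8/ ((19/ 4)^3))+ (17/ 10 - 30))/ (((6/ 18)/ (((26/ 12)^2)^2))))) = -0.02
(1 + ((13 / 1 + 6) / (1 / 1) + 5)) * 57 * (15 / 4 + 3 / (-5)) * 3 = 53865 / 4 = 13466.25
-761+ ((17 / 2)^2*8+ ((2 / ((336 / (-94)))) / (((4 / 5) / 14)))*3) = -1699 / 8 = -212.38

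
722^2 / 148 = 130321 / 37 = 3522.19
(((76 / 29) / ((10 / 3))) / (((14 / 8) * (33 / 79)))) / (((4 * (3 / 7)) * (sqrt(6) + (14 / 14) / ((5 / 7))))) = -21014 / 96657 + 15010 * sqrt(6) / 96657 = 0.16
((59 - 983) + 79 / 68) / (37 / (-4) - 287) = 62753 / 20145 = 3.12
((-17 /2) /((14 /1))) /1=-17 /28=-0.61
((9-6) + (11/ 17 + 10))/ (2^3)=29/ 17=1.71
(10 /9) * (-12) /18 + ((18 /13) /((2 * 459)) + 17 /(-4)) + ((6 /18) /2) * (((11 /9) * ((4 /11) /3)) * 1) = -4.96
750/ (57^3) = 250/ 61731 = 0.00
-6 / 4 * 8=-12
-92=-92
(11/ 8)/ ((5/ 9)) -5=-101/ 40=-2.52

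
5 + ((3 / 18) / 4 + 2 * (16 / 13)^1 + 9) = 5149 / 312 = 16.50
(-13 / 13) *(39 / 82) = -39 / 82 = -0.48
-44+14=-30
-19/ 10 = -1.90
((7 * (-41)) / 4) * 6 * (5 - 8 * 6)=18511.50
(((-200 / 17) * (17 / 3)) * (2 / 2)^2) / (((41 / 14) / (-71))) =198800 / 123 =1616.26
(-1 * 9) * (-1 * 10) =90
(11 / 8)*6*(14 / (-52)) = -231 / 104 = -2.22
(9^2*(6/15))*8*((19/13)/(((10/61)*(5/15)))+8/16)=2295216/325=7062.20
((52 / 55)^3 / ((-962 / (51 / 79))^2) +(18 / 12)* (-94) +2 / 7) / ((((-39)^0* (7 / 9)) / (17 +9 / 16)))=-3541039390425839751 / 1114453010902000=-3177.38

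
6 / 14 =3 / 7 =0.43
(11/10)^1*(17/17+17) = 99/5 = 19.80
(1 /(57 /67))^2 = 4489 /3249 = 1.38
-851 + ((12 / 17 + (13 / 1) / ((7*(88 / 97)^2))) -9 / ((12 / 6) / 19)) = -860288579 / 921536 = -933.54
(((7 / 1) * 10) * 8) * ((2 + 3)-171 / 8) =-9170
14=14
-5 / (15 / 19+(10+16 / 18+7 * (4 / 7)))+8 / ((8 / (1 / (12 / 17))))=35317 / 32172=1.10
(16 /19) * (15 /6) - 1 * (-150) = 2890 /19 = 152.11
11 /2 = 5.50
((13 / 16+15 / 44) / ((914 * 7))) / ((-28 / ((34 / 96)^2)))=-8381 / 10377658368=-0.00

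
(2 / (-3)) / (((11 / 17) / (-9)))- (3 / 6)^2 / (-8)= 3275 / 352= 9.30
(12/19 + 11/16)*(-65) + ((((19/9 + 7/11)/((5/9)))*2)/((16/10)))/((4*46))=-6591861/76912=-85.71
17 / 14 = 1.21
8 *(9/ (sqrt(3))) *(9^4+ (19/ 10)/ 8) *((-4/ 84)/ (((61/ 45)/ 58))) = -136998639 *sqrt(3)/ 427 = -555711.01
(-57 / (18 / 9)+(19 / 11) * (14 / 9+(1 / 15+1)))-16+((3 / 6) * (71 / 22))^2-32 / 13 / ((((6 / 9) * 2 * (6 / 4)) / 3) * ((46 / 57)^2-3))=-309359205569 / 8642565360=-35.79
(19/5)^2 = 361/25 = 14.44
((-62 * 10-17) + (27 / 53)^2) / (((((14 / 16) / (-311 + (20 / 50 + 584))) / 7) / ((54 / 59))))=-1056249360576 / 828655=-1274655.15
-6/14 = -3/7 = -0.43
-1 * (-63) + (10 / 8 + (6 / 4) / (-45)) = 3853 / 60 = 64.22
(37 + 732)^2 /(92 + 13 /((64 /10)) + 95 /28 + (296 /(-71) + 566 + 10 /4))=9405005344 /10524553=893.63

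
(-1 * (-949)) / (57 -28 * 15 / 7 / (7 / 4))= 41.78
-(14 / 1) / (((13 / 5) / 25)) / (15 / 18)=-2100 / 13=-161.54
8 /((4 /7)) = 14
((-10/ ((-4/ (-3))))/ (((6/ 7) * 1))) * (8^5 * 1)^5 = -330565653800875164958720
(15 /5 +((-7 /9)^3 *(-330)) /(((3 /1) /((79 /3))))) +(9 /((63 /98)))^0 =2989418 /2187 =1366.90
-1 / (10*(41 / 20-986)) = 2 / 19679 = 0.00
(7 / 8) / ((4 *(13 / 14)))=49 / 208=0.24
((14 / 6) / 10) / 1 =7 / 30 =0.23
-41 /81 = -0.51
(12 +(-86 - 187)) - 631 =-892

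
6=6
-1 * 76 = -76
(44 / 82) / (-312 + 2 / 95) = -1045 / 607579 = -0.00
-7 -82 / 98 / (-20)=-6819 / 980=-6.96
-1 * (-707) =707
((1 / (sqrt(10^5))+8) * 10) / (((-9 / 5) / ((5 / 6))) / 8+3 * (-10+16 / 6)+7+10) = -8000 / 527 - sqrt(10) / 527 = -15.19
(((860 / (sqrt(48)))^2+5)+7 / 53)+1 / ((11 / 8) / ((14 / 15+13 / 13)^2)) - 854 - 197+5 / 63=4396847921 / 306075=14365.26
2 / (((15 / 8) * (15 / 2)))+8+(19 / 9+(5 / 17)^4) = 64274524 / 6264075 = 10.26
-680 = -680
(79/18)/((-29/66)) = -869/87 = -9.99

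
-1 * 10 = -10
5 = 5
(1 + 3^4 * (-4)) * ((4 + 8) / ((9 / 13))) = -16796 / 3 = -5598.67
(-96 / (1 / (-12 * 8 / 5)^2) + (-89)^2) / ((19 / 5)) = -686711 / 95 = -7228.54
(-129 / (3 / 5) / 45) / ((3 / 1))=-43 / 27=-1.59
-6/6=-1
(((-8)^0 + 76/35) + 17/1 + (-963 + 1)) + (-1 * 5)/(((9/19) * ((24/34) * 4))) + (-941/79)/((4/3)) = -1140131807/1194480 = -954.50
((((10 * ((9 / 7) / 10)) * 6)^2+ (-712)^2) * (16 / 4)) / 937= 99372688 / 45913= 2164.37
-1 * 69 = -69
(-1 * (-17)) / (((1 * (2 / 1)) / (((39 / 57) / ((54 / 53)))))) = 11713 / 2052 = 5.71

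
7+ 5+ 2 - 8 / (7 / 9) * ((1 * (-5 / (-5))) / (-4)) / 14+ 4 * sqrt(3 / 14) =2 * sqrt(42) / 7+ 695 / 49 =16.04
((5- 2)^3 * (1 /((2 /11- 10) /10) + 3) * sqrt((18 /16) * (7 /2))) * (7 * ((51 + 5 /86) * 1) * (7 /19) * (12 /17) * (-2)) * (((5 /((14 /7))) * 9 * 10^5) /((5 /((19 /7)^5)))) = -123989996045925000 * sqrt(7) /250733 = -1308350694154.34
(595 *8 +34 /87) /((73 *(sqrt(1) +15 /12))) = 1656616 /57159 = 28.98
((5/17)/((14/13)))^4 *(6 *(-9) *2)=-481966875/802135684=-0.60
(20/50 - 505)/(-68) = 2523/340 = 7.42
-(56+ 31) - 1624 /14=-203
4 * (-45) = -180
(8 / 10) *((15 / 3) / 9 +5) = 40 / 9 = 4.44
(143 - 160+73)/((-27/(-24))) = 448/9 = 49.78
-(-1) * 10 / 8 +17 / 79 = 463 / 316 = 1.47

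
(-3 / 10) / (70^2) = -3 / 49000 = -0.00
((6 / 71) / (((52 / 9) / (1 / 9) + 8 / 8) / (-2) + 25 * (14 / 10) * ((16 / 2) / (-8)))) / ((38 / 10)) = -20 / 55309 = -0.00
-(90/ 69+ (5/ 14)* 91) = -33.80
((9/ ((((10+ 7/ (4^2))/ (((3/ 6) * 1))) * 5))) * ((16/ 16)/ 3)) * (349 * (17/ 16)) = 17799/ 1670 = 10.66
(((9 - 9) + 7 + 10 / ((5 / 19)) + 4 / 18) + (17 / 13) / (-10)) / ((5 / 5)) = 52757 / 1170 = 45.09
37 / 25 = 1.48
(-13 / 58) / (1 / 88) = -572 / 29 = -19.72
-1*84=-84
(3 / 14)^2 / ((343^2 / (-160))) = -360 / 5764801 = -0.00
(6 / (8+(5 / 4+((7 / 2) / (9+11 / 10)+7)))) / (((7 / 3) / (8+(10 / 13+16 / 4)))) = 134128 / 67795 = 1.98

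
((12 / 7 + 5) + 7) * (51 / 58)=2448 / 203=12.06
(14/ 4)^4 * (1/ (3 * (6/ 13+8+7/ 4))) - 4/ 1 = 5725/ 6372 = 0.90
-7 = -7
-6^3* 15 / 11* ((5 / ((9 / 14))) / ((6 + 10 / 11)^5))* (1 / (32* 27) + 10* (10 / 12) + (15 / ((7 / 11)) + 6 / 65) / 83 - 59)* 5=601693924946675 / 16414991284224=36.66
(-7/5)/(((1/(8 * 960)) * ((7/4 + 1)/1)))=-43008/11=-3909.82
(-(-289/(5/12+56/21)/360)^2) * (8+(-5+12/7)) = -918731/2874900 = -0.32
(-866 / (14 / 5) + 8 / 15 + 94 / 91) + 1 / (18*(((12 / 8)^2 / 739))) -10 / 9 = -10709459 / 36855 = -290.58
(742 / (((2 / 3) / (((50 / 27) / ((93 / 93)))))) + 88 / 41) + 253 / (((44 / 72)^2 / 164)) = 459339994 / 4059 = 113165.80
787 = 787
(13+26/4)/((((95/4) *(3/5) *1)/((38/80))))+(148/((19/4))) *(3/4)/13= 12091/4940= 2.45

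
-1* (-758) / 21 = 758 / 21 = 36.10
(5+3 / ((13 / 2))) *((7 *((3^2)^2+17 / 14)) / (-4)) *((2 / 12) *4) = -81721 / 156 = -523.85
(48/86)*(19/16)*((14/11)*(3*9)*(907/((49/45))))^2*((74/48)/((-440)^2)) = 34149350363103/7897238272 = 4324.21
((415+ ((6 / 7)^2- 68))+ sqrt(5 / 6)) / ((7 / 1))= sqrt(30) / 42+ 17039 / 343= 49.81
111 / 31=3.58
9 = 9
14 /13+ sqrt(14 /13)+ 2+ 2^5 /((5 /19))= sqrt(182) /13+ 8104 /65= 125.71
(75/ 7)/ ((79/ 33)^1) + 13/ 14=5.40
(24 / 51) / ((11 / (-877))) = -37.52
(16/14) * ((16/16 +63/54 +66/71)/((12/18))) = 2638/497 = 5.31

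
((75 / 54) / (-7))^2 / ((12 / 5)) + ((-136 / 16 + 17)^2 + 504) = 576.27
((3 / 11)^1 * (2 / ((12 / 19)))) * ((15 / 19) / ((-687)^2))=5 / 3461106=0.00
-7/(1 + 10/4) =-2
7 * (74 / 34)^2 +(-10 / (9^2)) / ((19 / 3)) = 4913189 / 148257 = 33.14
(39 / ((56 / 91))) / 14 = 507 / 112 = 4.53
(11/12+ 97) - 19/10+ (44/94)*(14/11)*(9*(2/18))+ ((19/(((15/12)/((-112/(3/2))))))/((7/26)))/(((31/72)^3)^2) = -1655870363945485057/2502760380420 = -661617.62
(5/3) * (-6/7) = -10/7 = -1.43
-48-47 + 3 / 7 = -662 / 7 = -94.57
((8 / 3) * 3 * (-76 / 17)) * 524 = -318592 / 17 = -18740.71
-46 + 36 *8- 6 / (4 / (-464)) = 938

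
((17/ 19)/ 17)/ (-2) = -0.03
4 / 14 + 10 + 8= 128 / 7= 18.29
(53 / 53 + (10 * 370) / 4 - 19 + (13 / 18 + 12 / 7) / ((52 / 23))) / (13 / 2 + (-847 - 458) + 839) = -5949725 / 3010644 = -1.98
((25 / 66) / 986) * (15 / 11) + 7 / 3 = 1670659 / 715836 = 2.33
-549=-549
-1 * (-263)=263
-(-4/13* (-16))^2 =-24.24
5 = 5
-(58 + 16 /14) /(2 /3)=-621 /7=-88.71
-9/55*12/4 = -27/55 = -0.49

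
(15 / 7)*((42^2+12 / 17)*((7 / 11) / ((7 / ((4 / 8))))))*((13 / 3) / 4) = 243750 / 1309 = 186.21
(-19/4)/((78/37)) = -703/312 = -2.25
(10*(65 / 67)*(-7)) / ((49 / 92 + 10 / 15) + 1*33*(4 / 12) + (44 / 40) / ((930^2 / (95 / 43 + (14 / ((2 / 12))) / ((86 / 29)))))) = -5.57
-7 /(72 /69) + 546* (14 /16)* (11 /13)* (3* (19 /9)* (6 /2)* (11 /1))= 2027557 /24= 84481.54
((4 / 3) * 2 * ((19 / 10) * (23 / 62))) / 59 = 874 / 27435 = 0.03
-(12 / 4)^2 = -9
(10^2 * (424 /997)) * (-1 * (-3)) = 127200 /997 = 127.58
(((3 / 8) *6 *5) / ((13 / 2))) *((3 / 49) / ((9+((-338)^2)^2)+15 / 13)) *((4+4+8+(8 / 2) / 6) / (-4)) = -45 / 1330228402384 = -0.00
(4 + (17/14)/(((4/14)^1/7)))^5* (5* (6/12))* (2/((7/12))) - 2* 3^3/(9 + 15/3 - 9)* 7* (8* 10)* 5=672550825545/1792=375307380.33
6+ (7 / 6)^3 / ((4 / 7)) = 7585 / 864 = 8.78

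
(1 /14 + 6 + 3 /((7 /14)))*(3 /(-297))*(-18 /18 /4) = 169 /5544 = 0.03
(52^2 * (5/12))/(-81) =-3380/243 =-13.91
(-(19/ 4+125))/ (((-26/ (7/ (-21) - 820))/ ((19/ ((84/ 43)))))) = -347840201/ 8736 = -39816.87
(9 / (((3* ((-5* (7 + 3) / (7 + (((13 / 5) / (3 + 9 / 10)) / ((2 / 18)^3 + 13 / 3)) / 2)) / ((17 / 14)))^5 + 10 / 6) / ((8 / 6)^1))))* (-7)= 2001222912816149248488797602452 / 476575750048077770753006174650745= 0.00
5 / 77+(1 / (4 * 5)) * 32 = 641 / 385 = 1.66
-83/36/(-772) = 83/27792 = 0.00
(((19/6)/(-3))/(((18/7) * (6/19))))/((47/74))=-93499/45684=-2.05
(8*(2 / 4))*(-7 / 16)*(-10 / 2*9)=315 / 4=78.75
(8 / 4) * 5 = 10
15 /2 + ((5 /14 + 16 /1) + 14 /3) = 599 /21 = 28.52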